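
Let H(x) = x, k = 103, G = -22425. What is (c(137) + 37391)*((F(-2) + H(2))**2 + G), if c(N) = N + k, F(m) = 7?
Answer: -840827064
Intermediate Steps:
c(N) = 103 + N (c(N) = N + 103 = 103 + N)
(c(137) + 37391)*((F(-2) + H(2))**2 + G) = ((103 + 137) + 37391)*((7 + 2)**2 - 22425) = (240 + 37391)*(9**2 - 22425) = 37631*(81 - 22425) = 37631*(-22344) = -840827064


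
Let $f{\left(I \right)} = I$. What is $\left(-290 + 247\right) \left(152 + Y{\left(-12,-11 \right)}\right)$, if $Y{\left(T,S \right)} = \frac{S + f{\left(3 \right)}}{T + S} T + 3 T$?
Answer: $- \frac{110596}{23} \approx -4808.5$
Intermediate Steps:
$Y{\left(T,S \right)} = 3 T + \frac{T \left(3 + S\right)}{S + T}$ ($Y{\left(T,S \right)} = \frac{S + 3}{T + S} T + 3 T = \frac{3 + S}{S + T} T + 3 T = \frac{T \left(3 + S\right)}{S + T} + 3 T = 3 T + \frac{T \left(3 + S\right)}{S + T}$)
$\left(-290 + 247\right) \left(152 + Y{\left(-12,-11 \right)}\right) = \left(-290 + 247\right) \left(152 - \frac{12 \left(3 + 3 \left(-12\right) + 4 \left(-11\right)\right)}{-11 - 12}\right) = - 43 \left(152 - \frac{12 \left(3 - 36 - 44\right)}{-23}\right) = - 43 \left(152 - \left(- \frac{12}{23}\right) \left(-77\right)\right) = - 43 \left(152 - \frac{924}{23}\right) = \left(-43\right) \frac{2572}{23} = - \frac{110596}{23}$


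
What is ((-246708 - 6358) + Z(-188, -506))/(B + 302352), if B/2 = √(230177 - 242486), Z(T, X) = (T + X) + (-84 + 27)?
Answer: -6395173132/7618065095 + 253817*I*√12309/45708390570 ≈ -0.83947 + 0.00061608*I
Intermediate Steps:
Z(T, X) = -57 + T + X (Z(T, X) = (T + X) - 57 = -57 + T + X)
B = 2*I*√12309 (B = 2*√(230177 - 242486) = 2*√(-12309) = 2*(I*√12309) = 2*I*√12309 ≈ 221.89*I)
((-246708 - 6358) + Z(-188, -506))/(B + 302352) = ((-246708 - 6358) + (-57 - 188 - 506))/(2*I*√12309 + 302352) = (-253066 - 751)/(302352 + 2*I*√12309) = -253817/(302352 + 2*I*√12309)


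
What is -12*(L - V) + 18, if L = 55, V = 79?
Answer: 306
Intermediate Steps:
-12*(L - V) + 18 = -12*(55 - 1*79) + 18 = -12*(55 - 79) + 18 = -12*(-24) + 18 = 288 + 18 = 306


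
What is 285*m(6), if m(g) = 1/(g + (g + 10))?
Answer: 285/22 ≈ 12.955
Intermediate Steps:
m(g) = 1/(10 + 2*g) (m(g) = 1/(g + (10 + g)) = 1/(10 + 2*g))
285*m(6) = 285*(1/(2*(5 + 6))) = 285*((½)/11) = 285*((½)*(1/11)) = 285*(1/22) = 285/22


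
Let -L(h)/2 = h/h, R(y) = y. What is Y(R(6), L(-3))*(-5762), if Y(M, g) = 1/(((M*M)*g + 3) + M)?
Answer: 5762/63 ≈ 91.460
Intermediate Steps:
L(h) = -2 (L(h) = -2*h/h = -2*1 = -2)
Y(M, g) = 1/(3 + M + g*M²) (Y(M, g) = 1/((M²*g + 3) + M) = 1/((g*M² + 3) + M) = 1/((3 + g*M²) + M) = 1/(3 + M + g*M²))
Y(R(6), L(-3))*(-5762) = -5762/(3 + 6 - 2*6²) = -5762/(3 + 6 - 2*36) = -5762/(3 + 6 - 72) = -5762/(-63) = -1/63*(-5762) = 5762/63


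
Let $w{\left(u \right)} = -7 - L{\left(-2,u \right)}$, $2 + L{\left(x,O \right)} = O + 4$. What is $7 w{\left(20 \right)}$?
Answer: $-203$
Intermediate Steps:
$L{\left(x,O \right)} = 2 + O$ ($L{\left(x,O \right)} = -2 + \left(O + 4\right) = -2 + \left(4 + O\right) = 2 + O$)
$w{\left(u \right)} = -9 - u$ ($w{\left(u \right)} = -7 - \left(2 + u\right) = -9 - u$)
$7 w{\left(20 \right)} = 7 \left(-9 - 20\right) = 7 \left(-29\right) = -203$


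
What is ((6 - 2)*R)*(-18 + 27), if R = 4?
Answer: 144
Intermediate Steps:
((6 - 2)*R)*(-18 + 27) = ((6 - 2)*4)*(-18 + 27) = (4*4)*9 = 16*9 = 144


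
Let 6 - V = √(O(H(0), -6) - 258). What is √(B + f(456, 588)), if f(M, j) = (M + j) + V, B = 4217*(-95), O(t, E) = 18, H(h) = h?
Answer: √(-399565 - 4*I*√15) ≈ 0.01 - 632.11*I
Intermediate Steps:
B = -400615
V = 6 - 4*I*√15 (V = 6 - √(18 - 258) = 6 - √(-240) = 6 - 4*I*√15 ≈ 6.0 - 15.492*I)
f(M, j) = 6 + M + j - 4*I*√15 (f(M, j) = (M + j) + (6 - 4*I*√15) = 6 + M + j - 4*I*√15)
√(B + f(456, 588)) = √(-400615 + (6 + 456 + 588 - 4*I*√15)) = √(-400615 + (1050 - 4*I*√15)) = √(-399565 - 4*I*√15)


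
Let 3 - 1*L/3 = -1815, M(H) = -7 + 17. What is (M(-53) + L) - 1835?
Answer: 3629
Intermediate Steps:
M(H) = 10
L = 5454 (L = 9 - 3*(-1815) = 9 + 5445 = 5454)
(M(-53) + L) - 1835 = (10 + 5454) - 1835 = 5464 - 1835 = 3629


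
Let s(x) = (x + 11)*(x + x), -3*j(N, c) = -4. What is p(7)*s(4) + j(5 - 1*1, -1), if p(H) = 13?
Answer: 4684/3 ≈ 1561.3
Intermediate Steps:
j(N, c) = 4/3 (j(N, c) = -⅓*(-4) = 4/3)
s(x) = 2*x*(11 + x) (s(x) = (11 + x)*(2*x) = 2*x*(11 + x))
p(7)*s(4) + j(5 - 1*1, -1) = 13*(2*4*(11 + 4)) + 4/3 = 13*(2*4*15) + 4/3 = 13*120 + 4/3 = 1560 + 4/3 = 4684/3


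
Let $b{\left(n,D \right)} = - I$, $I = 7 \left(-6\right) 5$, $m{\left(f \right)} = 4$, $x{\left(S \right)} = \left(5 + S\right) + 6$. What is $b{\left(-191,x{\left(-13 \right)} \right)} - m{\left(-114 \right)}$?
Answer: $206$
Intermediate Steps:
$x{\left(S \right)} = 11 + S$
$I = -210$ ($I = \left(-42\right) 5 = -210$)
$b{\left(n,D \right)} = 210$ ($b{\left(n,D \right)} = \left(-1\right) \left(-210\right) = 210$)
$b{\left(-191,x{\left(-13 \right)} \right)} - m{\left(-114 \right)} = 210 - 4 = 206$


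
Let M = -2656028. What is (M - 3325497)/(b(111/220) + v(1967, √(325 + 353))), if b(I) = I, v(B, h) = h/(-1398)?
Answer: -23789793845713500/2003949707 - 33727426865000*√678/2003949707 ≈ -1.2310e+7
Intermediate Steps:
v(B, h) = -h/1398 (v(B, h) = h*(-1/1398) = -h/1398)
(M - 3325497)/(b(111/220) + v(1967, √(325 + 353))) = (-2656028 - 3325497)/(111/220 - √(325 + 353)/1398) = -5981525/(111*(1/220) - √678/1398) = -5981525/(111/220 - √678/1398)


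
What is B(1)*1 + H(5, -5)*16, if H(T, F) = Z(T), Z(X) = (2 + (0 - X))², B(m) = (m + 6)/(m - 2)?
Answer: 137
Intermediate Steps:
B(m) = (6 + m)/(-2 + m)
Z(X) = (2 - X)²
H(T, F) = (-2 + T)²
B(1)*1 + H(5, -5)*16 = ((6 + 1)/(-2 + 1))*1 + (-2 + 5)²*16 = (7/(-1))*1 + 3²*16 = -1*7*1 + 9*16 = -7*1 + 144 = -7 + 144 = 137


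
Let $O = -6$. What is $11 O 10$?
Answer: $-660$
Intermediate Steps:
$11 O 10 = 11 \left(-6\right) 10 = \left(-66\right) 10 = -660$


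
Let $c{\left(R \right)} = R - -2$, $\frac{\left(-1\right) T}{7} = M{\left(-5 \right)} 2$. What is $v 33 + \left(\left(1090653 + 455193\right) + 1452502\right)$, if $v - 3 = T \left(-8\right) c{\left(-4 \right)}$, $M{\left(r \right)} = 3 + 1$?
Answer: $2968879$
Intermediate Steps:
$M{\left(r \right)} = 4$
$T = -56$ ($T = - 7 \cdot 4 \cdot 2 = \left(-7\right) 8 = -56$)
$c{\left(R \right)} = 2 + R$ ($c{\left(R \right)} = R + 2 = 2 + R$)
$v = -893$ ($v = 3 + \left(-56\right) \left(-8\right) \left(2 - 4\right) = 3 + 448 \left(-2\right) = 3 - 896 = -893$)
$v 33 + \left(\left(1090653 + 455193\right) + 1452502\right) = \left(-893\right) 33 + \left(\left(1090653 + 455193\right) + 1452502\right) = -29469 + \left(1545846 + 1452502\right) = -29469 + 2998348 = 2968879$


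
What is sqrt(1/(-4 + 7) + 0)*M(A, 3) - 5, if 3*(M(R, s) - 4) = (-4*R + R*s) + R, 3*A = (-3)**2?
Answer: -5 + 4*sqrt(3)/3 ≈ -2.6906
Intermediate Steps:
A = 3 (A = (1/3)*(-3)**2 = (1/3)*9 = 3)
M(R, s) = 4 - R + R*s/3 (M(R, s) = 4 + ((-4*R + R*s) + R)/3 = 4 + (-3*R + R*s)/3 = 4 + (-R + R*s/3) = 4 - R + R*s/3)
sqrt(1/(-4 + 7) + 0)*M(A, 3) - 5 = sqrt(1/(-4 + 7) + 0)*(4 - 1*3 + (1/3)*3*3) - 5 = sqrt(1/3 + 0)*(4 - 3 + 3) - 5 = sqrt(1/3 + 0)*4 - 5 = sqrt(1/3)*4 - 5 = (sqrt(3)/3)*4 - 5 = 4*sqrt(3)/3 - 5 = -5 + 4*sqrt(3)/3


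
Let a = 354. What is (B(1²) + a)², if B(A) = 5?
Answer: 128881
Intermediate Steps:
(B(1²) + a)² = (5 + 354)² = 359² = 128881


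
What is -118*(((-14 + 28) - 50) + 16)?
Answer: 2360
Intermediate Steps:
-118*(((-14 + 28) - 50) + 16) = -118*((14 - 50) + 16) = -118*(-36 + 16) = -118*(-20) = 2360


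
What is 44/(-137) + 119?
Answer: 16259/137 ≈ 118.68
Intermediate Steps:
44/(-137) + 119 = 44*(-1/137) + 119 = -44/137 + 119 = 16259/137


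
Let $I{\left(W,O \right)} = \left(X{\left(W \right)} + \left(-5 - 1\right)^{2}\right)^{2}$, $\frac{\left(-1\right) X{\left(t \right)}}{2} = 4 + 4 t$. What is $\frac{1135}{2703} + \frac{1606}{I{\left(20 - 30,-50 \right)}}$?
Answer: $\frac{2929943}{5254632} \approx 0.55759$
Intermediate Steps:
$X{\left(t \right)} = -8 - 8 t$ ($X{\left(t \right)} = - 2 \left(4 + 4 t\right) = -8 - 8 t$)
$I{\left(W,O \right)} = \left(28 - 8 W\right)^{2}$ ($I{\left(W,O \right)} = \left(\left(-8 - 8 W\right) + \left(-5 - 1\right)^{2}\right)^{2} = \left(\left(-8 - 8 W\right) + \left(-6\right)^{2}\right)^{2} = \left(\left(-8 - 8 W\right) + 36\right)^{2} = \left(28 - 8 W\right)^{2}$)
$\frac{1135}{2703} + \frac{1606}{I{\left(20 - 30,-50 \right)}} = \frac{1135}{2703} + \frac{1606}{16 \left(-7 + 2 \left(20 - 30\right)\right)^{2}} = 1135 \cdot \frac{1}{2703} + \frac{1606}{16 \left(-7 + 2 \left(20 - 30\right)\right)^{2}} = \frac{1135}{2703} + \frac{1606}{16 \left(-7 + 2 \left(-10\right)\right)^{2}} = \frac{1135}{2703} + \frac{1606}{16 \left(-7 - 20\right)^{2}} = \frac{1135}{2703} + \frac{1606}{16 \left(-27\right)^{2}} = \frac{1135}{2703} + \frac{1606}{16 \cdot 729} = \frac{1135}{2703} + \frac{1606}{11664} = \frac{1135}{2703} + 1606 \cdot \frac{1}{11664} = \frac{1135}{2703} + \frac{803}{5832} = \frac{2929943}{5254632}$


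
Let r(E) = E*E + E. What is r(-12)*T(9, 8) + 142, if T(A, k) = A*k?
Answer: 9646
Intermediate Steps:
r(E) = E + E² (r(E) = E² + E = E + E²)
r(-12)*T(9, 8) + 142 = (-12*(1 - 12))*(9*8) + 142 = -12*(-11)*72 + 142 = 132*72 + 142 = 9504 + 142 = 9646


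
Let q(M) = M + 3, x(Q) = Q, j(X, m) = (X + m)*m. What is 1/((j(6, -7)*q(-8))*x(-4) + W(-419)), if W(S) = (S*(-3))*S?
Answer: -1/526543 ≈ -1.8992e-6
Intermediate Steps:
j(X, m) = m*(X + m)
q(M) = 3 + M
W(S) = -3*S² (W(S) = (-3*S)*S = -3*S²)
1/((j(6, -7)*q(-8))*x(-4) + W(-419)) = 1/(((-7*(6 - 7))*(3 - 8))*(-4) - 3*(-419)²) = 1/((-7*(-1)*(-5))*(-4) - 3*175561) = 1/((7*(-5))*(-4) - 526683) = 1/(-35*(-4) - 526683) = 1/(140 - 526683) = 1/(-526543) = -1/526543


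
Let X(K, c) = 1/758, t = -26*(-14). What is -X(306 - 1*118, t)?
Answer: -1/758 ≈ -0.0013193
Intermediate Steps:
t = 364
X(K, c) = 1/758
-X(306 - 1*118, t) = -1*1/758 = -1/758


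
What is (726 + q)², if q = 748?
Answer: 2172676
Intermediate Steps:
(726 + q)² = (726 + 748)² = 1474² = 2172676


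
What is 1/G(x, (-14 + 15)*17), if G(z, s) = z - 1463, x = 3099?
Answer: 1/1636 ≈ 0.00061125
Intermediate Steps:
G(z, s) = -1463 + z
1/G(x, (-14 + 15)*17) = 1/(-1463 + 3099) = 1/1636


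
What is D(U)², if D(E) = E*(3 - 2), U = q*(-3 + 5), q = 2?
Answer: 16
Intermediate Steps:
U = 4 (U = 2*(-3 + 5) = 2*2 = 4)
D(E) = E (D(E) = E*1 = E)
D(U)² = 4² = 16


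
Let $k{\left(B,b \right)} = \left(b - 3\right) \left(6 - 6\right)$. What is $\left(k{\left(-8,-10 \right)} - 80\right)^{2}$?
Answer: $6400$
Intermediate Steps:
$k{\left(B,b \right)} = 0$ ($k{\left(B,b \right)} = \left(-3 + b\right) 0 = 0$)
$\left(k{\left(-8,-10 \right)} - 80\right)^{2} = \left(0 - 80\right)^{2} = \left(-80\right)^{2} = 6400$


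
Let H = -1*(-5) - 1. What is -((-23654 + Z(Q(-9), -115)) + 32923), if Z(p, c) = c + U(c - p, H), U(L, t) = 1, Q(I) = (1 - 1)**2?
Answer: -9155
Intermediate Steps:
Q(I) = 0 (Q(I) = 0**2 = 0)
H = 4 (H = 5 - 1 = 4)
Z(p, c) = 1 + c (Z(p, c) = c + 1 = 1 + c)
-((-23654 + Z(Q(-9), -115)) + 32923) = -((-23654 + (1 - 115)) + 32923) = -((-23654 - 114) + 32923) = -(-23768 + 32923) = -1*9155 = -9155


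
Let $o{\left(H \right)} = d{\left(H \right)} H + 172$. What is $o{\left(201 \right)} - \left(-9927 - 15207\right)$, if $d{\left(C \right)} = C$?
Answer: $65707$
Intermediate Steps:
$o{\left(H \right)} = 172 + H^{2}$ ($o{\left(H \right)} = H H + 172 = H^{2} + 172 = 172 + H^{2}$)
$o{\left(201 \right)} - \left(-9927 - 15207\right) = \left(172 + 201^{2}\right) - \left(-9927 - 15207\right) = \left(172 + 40401\right) - \left(-9927 - 15207\right) = 40573 - -25134 = 40573 + 25134 = 65707$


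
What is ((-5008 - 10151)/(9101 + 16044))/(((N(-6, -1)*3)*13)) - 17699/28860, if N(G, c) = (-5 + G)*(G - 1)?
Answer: -6855880399/11175544380 ≈ -0.61347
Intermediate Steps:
N(G, c) = (-1 + G)*(-5 + G) (N(G, c) = (-5 + G)*(-1 + G) = (-1 + G)*(-5 + G))
((-5008 - 10151)/(9101 + 16044))/(((N(-6, -1)*3)*13)) - 17699/28860 = ((-5008 - 10151)/(9101 + 16044))/((((5 + (-6)**2 - 6*(-6))*3)*13)) - 17699/28860 = (-15159/25145)/((((5 + 36 + 36)*3)*13)) - 17699*1/28860 = (-15159*1/25145)/(((77*3)*13)) - 17699/28860 = -15159/(25145*(231*13)) - 17699/28860 = -15159/25145/3003 - 17699/28860 = -15159/25145*1/3003 - 17699/28860 = -5053/25170145 - 17699/28860 = -6855880399/11175544380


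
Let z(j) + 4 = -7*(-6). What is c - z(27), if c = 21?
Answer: -17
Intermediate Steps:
z(j) = 38 (z(j) = -4 - 7*(-6) = -4 + 42 = 38)
c - z(27) = 21 - 1*38 = 21 - 38 = -17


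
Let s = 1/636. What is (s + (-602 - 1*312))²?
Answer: 337913177809/404496 ≈ 8.3539e+5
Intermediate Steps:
s = 1/636 ≈ 0.0015723
(s + (-602 - 1*312))² = (1/636 + (-602 - 1*312))² = (1/636 + (-602 - 312))² = (1/636 - 914)² = (-581303/636)² = 337913177809/404496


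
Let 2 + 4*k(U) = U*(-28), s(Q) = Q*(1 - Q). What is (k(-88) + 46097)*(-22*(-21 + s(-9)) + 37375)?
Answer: 3719903225/2 ≈ 1.8600e+9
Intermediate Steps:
k(U) = -1/2 - 7*U (k(U) = -1/2 + (U*(-28))/4 = -1/2 + (-28*U)/4 = -1/2 - 7*U)
(k(-88) + 46097)*(-22*(-21 + s(-9)) + 37375) = ((-1/2 - 7*(-88)) + 46097)*(-22*(-21 - 9*(1 - 1*(-9))) + 37375) = ((-1/2 + 616) + 46097)*(-22*(-21 - 9*(1 + 9)) + 37375) = (1231/2 + 46097)*(-22*(-21 - 9*10) + 37375) = 93425*(-22*(-21 - 90) + 37375)/2 = 93425*(-22*(-111) + 37375)/2 = 93425*(2442 + 37375)/2 = (93425/2)*39817 = 3719903225/2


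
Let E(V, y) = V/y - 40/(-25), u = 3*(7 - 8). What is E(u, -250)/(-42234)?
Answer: -403/10558500 ≈ -3.8168e-5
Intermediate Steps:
u = -3 (u = 3*(-1) = -3)
E(V, y) = 8/5 + V/y (E(V, y) = V/y - 40*(-1/25) = V/y + 8/5 = 8/5 + V/y)
E(u, -250)/(-42234) = (8/5 - 3/(-250))/(-42234) = (8/5 - 3*(-1/250))*(-1/42234) = (8/5 + 3/250)*(-1/42234) = (403/250)*(-1/42234) = -403/10558500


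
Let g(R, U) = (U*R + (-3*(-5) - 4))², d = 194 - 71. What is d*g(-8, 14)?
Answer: 1254723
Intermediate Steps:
d = 123
g(R, U) = (11 + R*U)² (g(R, U) = (R*U + (15 - 4))² = (R*U + 11)² = (11 + R*U)²)
d*g(-8, 14) = 123*(11 - 8*14)² = 123*(11 - 112)² = 123*(-101)² = 123*10201 = 1254723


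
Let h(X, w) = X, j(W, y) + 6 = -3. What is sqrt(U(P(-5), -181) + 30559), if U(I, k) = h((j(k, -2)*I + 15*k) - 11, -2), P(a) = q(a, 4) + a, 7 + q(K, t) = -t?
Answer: sqrt(27977) ≈ 167.26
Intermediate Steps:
q(K, t) = -7 - t
j(W, y) = -9 (j(W, y) = -6 - 3 = -9)
P(a) = -11 + a (P(a) = (-7 - 1*4) + a = (-7 - 4) + a = -11 + a)
U(I, k) = -11 - 9*I + 15*k (U(I, k) = (-9*I + 15*k) - 11 = -11 - 9*I + 15*k)
sqrt(U(P(-5), -181) + 30559) = sqrt((-11 - 9*(-11 - 5) + 15*(-181)) + 30559) = sqrt((-11 - 9*(-16) - 2715) + 30559) = sqrt((-11 + 144 - 2715) + 30559) = sqrt(-2582 + 30559) = sqrt(27977)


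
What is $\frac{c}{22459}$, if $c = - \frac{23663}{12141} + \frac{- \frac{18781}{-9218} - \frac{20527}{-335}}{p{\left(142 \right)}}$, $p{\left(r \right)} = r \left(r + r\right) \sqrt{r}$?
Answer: $- \frac{23663}{272674719} + \frac{195509521 \sqrt{142}}{397161328540903520} \approx -8.6775 \cdot 10^{-5}$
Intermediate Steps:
$p{\left(r \right)} = 2 r^{\frac{5}{2}}$ ($p{\left(r \right)} = r 2 r \sqrt{r} = 2 r^{2} \sqrt{r} = 2 r^{\frac{5}{2}}$)
$c = - \frac{23663}{12141} + \frac{195509521 \sqrt{142}}{17683838485280}$ ($c = - \frac{23663}{12141} + \frac{- \frac{18781}{-9218} - \frac{20527}{-335}}{2 \cdot 142^{\frac{5}{2}}} = \left(-23663\right) \frac{1}{12141} + \frac{\left(-18781\right) \left(- \frac{1}{9218}\right) - - \frac{20527}{335}}{2 \cdot 20164 \sqrt{142}} = - \frac{23663}{12141} + \frac{\frac{18781}{9218} + \frac{20527}{335}}{40328 \sqrt{142}} = - \frac{23663}{12141} + \frac{195509521 \frac{\sqrt{142}}{5726576}}{3088030} = - \frac{23663}{12141} + \frac{195509521 \sqrt{142}}{17683838485280} \approx -1.9489$)
$\frac{c}{22459} = \frac{- \frac{23663}{12141} + \frac{195509521 \sqrt{142}}{17683838485280}}{22459} = \left(- \frac{23663}{12141} + \frac{195509521 \sqrt{142}}{17683838485280}\right) \frac{1}{22459} = - \frac{23663}{272674719} + \frac{195509521 \sqrt{142}}{397161328540903520}$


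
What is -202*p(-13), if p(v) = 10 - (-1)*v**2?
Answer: -36158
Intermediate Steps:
p(v) = 10 + v**2
-202*p(-13) = -202*(10 + (-13)**2) = -202*(10 + 169) = -202*179 = -36158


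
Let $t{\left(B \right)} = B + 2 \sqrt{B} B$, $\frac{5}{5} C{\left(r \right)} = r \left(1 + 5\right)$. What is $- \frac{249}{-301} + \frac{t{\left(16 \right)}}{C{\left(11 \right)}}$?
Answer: $\frac{9963}{3311} \approx 3.0091$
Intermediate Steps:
$C{\left(r \right)} = 6 r$ ($C{\left(r \right)} = r \left(1 + 5\right) = r 6 = 6 r$)
$t{\left(B \right)} = B + 2 B^{\frac{3}{2}}$
$- \frac{249}{-301} + \frac{t{\left(16 \right)}}{C{\left(11 \right)}} = - \frac{249}{-301} + \frac{16 + 2 \cdot 16^{\frac{3}{2}}}{6 \cdot 11} = \left(-249\right) \left(- \frac{1}{301}\right) + \frac{16 + 2 \cdot 64}{66} = \frac{249}{301} + \left(16 + 128\right) \frac{1}{66} = \frac{249}{301} + 144 \cdot \frac{1}{66} = \frac{249}{301} + \frac{24}{11} = \frac{9963}{3311}$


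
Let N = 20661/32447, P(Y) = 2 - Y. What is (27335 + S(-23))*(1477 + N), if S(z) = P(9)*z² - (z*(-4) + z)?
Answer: 15911622640/457 ≈ 3.4818e+7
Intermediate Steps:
N = 291/457 (N = 20661*(1/32447) = 291/457 ≈ 0.63676)
S(z) = -7*z² + 3*z (S(z) = (2 - 1*9)*z² - (z*(-4) + z) = (2 - 9)*z² - (-4*z + z) = -7*z² - (-3)*z = -7*z² + 3*z)
(27335 + S(-23))*(1477 + N) = (27335 - 23*(3 - 7*(-23)))*(1477 + 291/457) = (27335 - 23*(3 + 161))*(675280/457) = (27335 - 23*164)*(675280/457) = (27335 - 3772)*(675280/457) = 23563*(675280/457) = 15911622640/457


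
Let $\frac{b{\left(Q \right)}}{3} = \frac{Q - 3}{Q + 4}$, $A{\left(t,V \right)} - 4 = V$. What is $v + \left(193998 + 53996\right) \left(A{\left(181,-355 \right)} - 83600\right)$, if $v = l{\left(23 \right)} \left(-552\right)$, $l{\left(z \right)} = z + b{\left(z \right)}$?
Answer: $- \frac{62458074650}{3} \approx -2.0819 \cdot 10^{10}$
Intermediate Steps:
$A{\left(t,V \right)} = 4 + V$
$b{\left(Q \right)} = \frac{3 \left(-3 + Q\right)}{4 + Q}$ ($b{\left(Q \right)} = 3 \frac{Q - 3}{Q + 4} = 3 \frac{-3 + Q}{4 + Q} = \frac{3 \left(-3 + Q\right)}{4 + Q}$)
$l{\left(z \right)} = z + \frac{3 \left(-3 + z\right)}{4 + z}$
$v = - \frac{41768}{3}$ ($v = \frac{-9 + 23^{2} + 7 \cdot 23}{4 + 23} \left(-552\right) = \frac{-9 + 529 + 161}{27} \left(-552\right) = \frac{1}{27} \cdot 681 \left(-552\right) = \frac{227}{9} \left(-552\right) = - \frac{41768}{3} \approx -13923.0$)
$v + \left(193998 + 53996\right) \left(A{\left(181,-355 \right)} - 83600\right) = - \frac{41768}{3} + \left(193998 + 53996\right) \left(\left(4 - 355\right) - 83600\right) = - \frac{41768}{3} + 247994 \left(-351 - 83600\right) = - \frac{41768}{3} + 247994 \left(-83951\right) = - \frac{41768}{3} - 20819344294 = - \frac{62458074650}{3}$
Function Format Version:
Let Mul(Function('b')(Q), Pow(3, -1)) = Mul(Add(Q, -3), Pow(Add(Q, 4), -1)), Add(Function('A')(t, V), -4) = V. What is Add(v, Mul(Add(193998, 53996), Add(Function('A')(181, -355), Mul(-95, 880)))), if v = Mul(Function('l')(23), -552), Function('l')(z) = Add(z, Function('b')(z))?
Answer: Rational(-62458074650, 3) ≈ -2.0819e+10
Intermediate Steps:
Function('A')(t, V) = Add(4, V)
Function('b')(Q) = Mul(3, Pow(Add(4, Q), -1), Add(-3, Q)) (Function('b')(Q) = Mul(3, Mul(Add(Q, -3), Pow(Add(Q, 4), -1))) = Mul(3, Mul(Add(-3, Q), Pow(Add(4, Q), -1))) = Mul(3, Mul(Pow(Add(4, Q), -1), Add(-3, Q))) = Mul(3, Pow(Add(4, Q), -1), Add(-3, Q)))
Function('l')(z) = Add(z, Mul(3, Pow(Add(4, z), -1), Add(-3, z)))
v = Rational(-41768, 3) (v = Mul(Mul(Pow(Add(4, 23), -1), Add(-9, Pow(23, 2), Mul(7, 23))), -552) = Mul(Mul(Pow(27, -1), Add(-9, 529, 161)), -552) = Mul(Mul(Rational(1, 27), 681), -552) = Mul(Rational(227, 9), -552) = Rational(-41768, 3) ≈ -13923.)
Add(v, Mul(Add(193998, 53996), Add(Function('A')(181, -355), Mul(-95, 880)))) = Add(Rational(-41768, 3), Mul(Add(193998, 53996), Add(Add(4, -355), Mul(-95, 880)))) = Add(Rational(-41768, 3), Mul(247994, Add(-351, -83600))) = Add(Rational(-41768, 3), Mul(247994, -83951)) = Add(Rational(-41768, 3), -20819344294) = Rational(-62458074650, 3)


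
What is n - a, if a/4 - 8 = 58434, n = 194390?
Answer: -39378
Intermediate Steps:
a = 233768 (a = 32 + 4*58434 = 32 + 233736 = 233768)
n - a = 194390 - 1*233768 = 194390 - 233768 = -39378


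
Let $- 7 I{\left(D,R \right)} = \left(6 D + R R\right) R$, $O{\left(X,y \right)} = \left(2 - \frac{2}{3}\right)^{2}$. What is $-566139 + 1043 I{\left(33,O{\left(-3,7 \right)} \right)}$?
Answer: $- \frac{451560227}{729} \approx -6.1942 \cdot 10^{5}$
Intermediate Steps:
$O{\left(X,y \right)} = \frac{16}{9}$ ($O{\left(X,y \right)} = \left(2 - \frac{2}{3}\right)^{2} = \left(\frac{4}{3}\right)^{2} = \frac{16}{9}$)
$I{\left(D,R \right)} = - \frac{R \left(R^{2} + 6 D\right)}{7}$ ($I{\left(D,R \right)} = - \frac{\left(6 D + R R\right) R}{7} = - \frac{\left(6 D + R^{2}\right) R}{7} = - \frac{\left(R^{2} + 6 D\right) R}{7} = - \frac{R \left(R^{2} + 6 D\right)}{7}$)
$-566139 + 1043 I{\left(33,O{\left(-3,7 \right)} \right)} = -566139 + 1043 \left(\left(- \frac{1}{7}\right) \frac{16}{9} \left(\left(\frac{16}{9}\right)^{2} + 6 \cdot 33\right)\right) = -566139 + 1043 \left(\left(- \frac{1}{7}\right) \frac{16}{9} \left(\frac{256}{81} + 198\right)\right) = -566139 + 1043 \left(\left(- \frac{1}{7}\right) \frac{16}{9} \cdot \frac{16294}{81}\right) = -566139 + 1043 \left(- \frac{260704}{5103}\right) = -566139 - \frac{38844896}{729} = - \frac{451560227}{729}$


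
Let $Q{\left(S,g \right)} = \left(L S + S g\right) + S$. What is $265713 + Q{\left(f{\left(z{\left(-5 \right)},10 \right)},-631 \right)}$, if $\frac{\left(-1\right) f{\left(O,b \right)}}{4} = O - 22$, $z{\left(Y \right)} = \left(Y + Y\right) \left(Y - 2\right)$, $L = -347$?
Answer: $453297$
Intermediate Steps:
$z{\left(Y \right)} = 2 Y \left(-2 + Y\right)$
$f{\left(O,b \right)} = 88 - 4 O$ ($f{\left(O,b \right)} = - 4 \left(O - 22\right) = - 4 \left(-22 + O\right) = 88 - 4 O$)
$Q{\left(S,g \right)} = - 346 S + S g$ ($Q{\left(S,g \right)} = \left(- 347 S + S g\right) + S = - 346 S + S g$)
$265713 + Q{\left(f{\left(z{\left(-5 \right)},10 \right)},-631 \right)} = 265713 + \left(88 - 4 \cdot 2 \left(-5\right) \left(-2 - 5\right)\right) \left(-346 - 631\right) = 265713 + \left(88 - 4 \cdot 2 \left(-5\right) \left(-7\right)\right) \left(-977\right) = 265713 + \left(88 - 280\right) \left(-977\right) = 265713 - -187584 = 265713 + 187584 = 453297$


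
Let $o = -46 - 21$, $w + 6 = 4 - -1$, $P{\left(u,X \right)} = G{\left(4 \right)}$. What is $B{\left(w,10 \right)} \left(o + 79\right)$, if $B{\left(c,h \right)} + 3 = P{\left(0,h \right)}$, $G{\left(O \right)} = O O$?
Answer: $156$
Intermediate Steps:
$G{\left(O \right)} = O^{2}$
$P{\left(u,X \right)} = 16$ ($P{\left(u,X \right)} = 4^{2} = 16$)
$w = -1$ ($w = -6 + \left(4 - -1\right) = -6 + \left(4 + 1\right) = -6 + 5 = -1$)
$o = -67$
$B{\left(c,h \right)} = 13$ ($B{\left(c,h \right)} = -3 + 16 = 13$)
$B{\left(w,10 \right)} \left(o + 79\right) = 13 \left(-67 + 79\right) = 13 \cdot 12 = 156$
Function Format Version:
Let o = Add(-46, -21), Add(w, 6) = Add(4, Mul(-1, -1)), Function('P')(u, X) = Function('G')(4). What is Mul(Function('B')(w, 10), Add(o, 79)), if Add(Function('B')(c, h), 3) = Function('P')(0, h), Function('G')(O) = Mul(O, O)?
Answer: 156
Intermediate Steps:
Function('G')(O) = Pow(O, 2)
Function('P')(u, X) = 16 (Function('P')(u, X) = Pow(4, 2) = 16)
w = -1 (w = Add(-6, Add(4, Mul(-1, -1))) = Add(-6, Add(4, 1)) = Add(-6, 5) = -1)
o = -67
Function('B')(c, h) = 13 (Function('B')(c, h) = Add(-3, 16) = 13)
Mul(Function('B')(w, 10), Add(o, 79)) = Mul(13, Add(-67, 79)) = Mul(13, 12) = 156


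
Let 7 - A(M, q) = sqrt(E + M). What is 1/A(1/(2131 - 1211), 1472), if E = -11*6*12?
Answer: 6440/773719 + 2*I*sqrt(167586970)/773719 ≈ 0.0083234 + 0.033463*I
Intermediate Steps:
E = -792 (E = -66*12 = -792)
A(M, q) = 7 - sqrt(-792 + M)
1/A(1/(2131 - 1211), 1472) = 1/(7 - sqrt(-792 + 1/(2131 - 1211))) = 1/(7 - sqrt(-792 + 1/920)) = 1/(7 - sqrt(-728639/920)) = 1/(7 - I*sqrt(167586970)/460)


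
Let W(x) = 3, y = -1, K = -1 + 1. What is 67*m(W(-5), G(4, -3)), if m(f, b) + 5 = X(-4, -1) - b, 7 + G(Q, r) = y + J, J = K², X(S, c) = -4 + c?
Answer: -134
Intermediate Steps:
K = 0
J = 0 (J = 0² = 0)
G(Q, r) = -8 (G(Q, r) = -7 + (-1 + 0) = -7 - 1 = -8)
m(f, b) = -10 - b (m(f, b) = -5 + ((-4 - 1) - b) = -5 + (-5 - b) = -10 - b)
67*m(W(-5), G(4, -3)) = 67*(-10 - 1*(-8)) = 67*(-10 + 8) = 67*(-2) = -134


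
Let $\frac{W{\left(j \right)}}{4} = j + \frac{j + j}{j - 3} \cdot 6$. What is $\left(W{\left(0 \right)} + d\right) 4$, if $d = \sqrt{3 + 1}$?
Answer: $8$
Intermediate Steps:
$d = 2$ ($d = \sqrt{4} = 2$)
$W{\left(j \right)} = 4 j + \frac{48 j}{-3 + j}$ ($W{\left(j \right)} = 4 \left(j + \frac{j + j}{j - 3} \cdot 6\right) = 4 \left(j + \frac{2 j}{-3 + j} 6\right) = 4 \left(j + \frac{12 j}{-3 + j}\right) = 4 j + \frac{48 j}{-3 + j}$)
$\left(W{\left(0 \right)} + d\right) 4 = \left(4 \cdot 0 \frac{1}{-3 + 0} \left(9 + 0\right) + 2\right) 4 = \left(4 \cdot 0 \frac{1}{-3} \cdot 9 + 2\right) 4 = \left(4 \cdot 0 \left(- \frac{1}{3}\right) 9 + 2\right) 4 = \left(0 + 2\right) 4 = 2 \cdot 4 = 8$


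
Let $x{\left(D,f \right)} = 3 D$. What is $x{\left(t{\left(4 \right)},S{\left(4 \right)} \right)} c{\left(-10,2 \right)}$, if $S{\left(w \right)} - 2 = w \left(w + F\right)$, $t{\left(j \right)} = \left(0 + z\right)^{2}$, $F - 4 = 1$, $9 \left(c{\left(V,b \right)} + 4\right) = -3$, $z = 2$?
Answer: $-52$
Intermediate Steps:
$c{\left(V,b \right)} = - \frac{13}{3}$ ($c{\left(V,b \right)} = -4 + \frac{1}{9} \left(-3\right) = -4 - \frac{1}{3} = - \frac{13}{3}$)
$F = 5$ ($F = 4 + 1 = 5$)
$t{\left(j \right)} = 4$ ($t{\left(j \right)} = \left(0 + 2\right)^{2} = 2^{2} = 4$)
$S{\left(w \right)} = 2 + w \left(5 + w\right)$ ($S{\left(w \right)} = 2 + w \left(w + 5\right) = 2 + w \left(5 + w\right)$)
$x{\left(t{\left(4 \right)},S{\left(4 \right)} \right)} c{\left(-10,2 \right)} = 3 \cdot 4 \left(- \frac{13}{3}\right) = 12 \left(- \frac{13}{3}\right) = -52$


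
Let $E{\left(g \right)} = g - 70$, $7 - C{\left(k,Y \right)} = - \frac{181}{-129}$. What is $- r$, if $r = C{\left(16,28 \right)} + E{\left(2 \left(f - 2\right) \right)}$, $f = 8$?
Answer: $\frac{6760}{129} \approx 52.403$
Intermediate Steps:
$C{\left(k,Y \right)} = \frac{722}{129}$ ($C{\left(k,Y \right)} = 7 - - \frac{181}{-129} = 7 - \left(-181\right) \left(- \frac{1}{129}\right) = 7 - \frac{181}{129} = \frac{722}{129}$)
$E{\left(g \right)} = -70 + g$
$r = - \frac{6760}{129}$ ($r = \frac{722}{129} - \left(70 - 2 \left(8 - 2\right)\right) = \frac{722}{129} + \left(-70 + 2 \cdot 6\right) = \frac{722}{129} + \left(-70 + 12\right) = \frac{722}{129} - 58 = - \frac{6760}{129} \approx -52.403$)
$- r = \left(-1\right) \left(- \frac{6760}{129}\right) = \frac{6760}{129}$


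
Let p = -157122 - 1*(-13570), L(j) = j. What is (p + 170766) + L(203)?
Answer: 27417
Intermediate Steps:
p = -143552 (p = -157122 + 13570 = -143552)
(p + 170766) + L(203) = (-143552 + 170766) + 203 = 27214 + 203 = 27417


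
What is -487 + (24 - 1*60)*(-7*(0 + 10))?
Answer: 2033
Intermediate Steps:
-487 + (24 - 1*60)*(-7*(0 + 10)) = -487 + (24 - 60)*(-7*10) = -487 - 36*(-70) = -487 + 2520 = 2033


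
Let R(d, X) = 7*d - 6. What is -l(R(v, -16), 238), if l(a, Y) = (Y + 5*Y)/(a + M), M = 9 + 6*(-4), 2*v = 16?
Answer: -204/5 ≈ -40.800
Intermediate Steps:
v = 8 (v = (½)*16 = 8)
R(d, X) = -6 + 7*d
M = -15 (M = 9 - 24 = -15)
l(a, Y) = 6*Y/(-15 + a) (l(a, Y) = (Y + 5*Y)/(a - 15) = (6*Y)/(-15 + a) = 6*Y/(-15 + a))
-l(R(v, -16), 238) = -6*238/(-15 + (-6 + 7*8)) = -6*238/(-15 + (-6 + 56)) = -6*238/(-15 + 50) = -6*238/35 = -1*204/5 = -204/5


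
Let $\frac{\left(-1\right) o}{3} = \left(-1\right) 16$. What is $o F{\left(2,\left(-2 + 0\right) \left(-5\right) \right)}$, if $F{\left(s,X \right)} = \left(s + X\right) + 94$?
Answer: $5088$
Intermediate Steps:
$o = 48$ ($o = - 3 \left(\left(-1\right) 16\right) = \left(-3\right) \left(-16\right) = 48$)
$F{\left(s,X \right)} = 94 + X + s$ ($F{\left(s,X \right)} = \left(X + s\right) + 94 = 94 + X + s$)
$o F{\left(2,\left(-2 + 0\right) \left(-5\right) \right)} = 48 \left(94 + \left(-2 + 0\right) \left(-5\right) + 2\right) = 48 \left(94 - -10 + 2\right) = 48 \left(94 + 10 + 2\right) = 48 \cdot 106 = 5088$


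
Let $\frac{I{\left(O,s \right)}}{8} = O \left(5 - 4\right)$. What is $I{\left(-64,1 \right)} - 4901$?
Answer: $-5413$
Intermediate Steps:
$I{\left(O,s \right)} = 8 O$ ($I{\left(O,s \right)} = 8 O \left(5 - 4\right) = 8 O 1 = 8 O$)
$I{\left(-64,1 \right)} - 4901 = 8 \left(-64\right) - 4901 = -512 - 4901 = -5413$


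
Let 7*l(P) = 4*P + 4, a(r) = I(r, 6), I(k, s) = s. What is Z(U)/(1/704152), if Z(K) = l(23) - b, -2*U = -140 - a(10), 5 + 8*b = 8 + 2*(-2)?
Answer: 68214725/7 ≈ 9.7450e+6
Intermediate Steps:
a(r) = 6
l(P) = 4/7 + 4*P/7 (l(P) = (4*P + 4)/7 = (4 + 4*P)/7 = 4/7 + 4*P/7)
b = -⅛ (b = -5/8 + (8 + 2*(-2))/8 = -5/8 + (8 - 4)/8 = -5/8 + (⅛)*4 = -5/8 + ½ = -⅛ ≈ -0.12500)
U = 73 (U = -(-140 - 1*6)/2 = -(-140 - 6)/2 = -½*(-146) = 73)
Z(K) = 775/56 (Z(K) = (4/7 + (4/7)*23) - 1*(-⅛) = (4/7 + 92/7) + ⅛ = 96/7 + ⅛ = 775/56)
Z(U)/(1/704152) = 775/(56*(1/704152)) = (775/56)*704152 = 68214725/7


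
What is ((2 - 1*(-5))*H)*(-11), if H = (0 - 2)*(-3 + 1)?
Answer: -308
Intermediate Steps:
H = 4 (H = -2*(-2) = 4)
((2 - 1*(-5))*H)*(-11) = ((2 - 1*(-5))*4)*(-11) = ((2 + 5)*4)*(-11) = (7*4)*(-11) = 28*(-11) = -308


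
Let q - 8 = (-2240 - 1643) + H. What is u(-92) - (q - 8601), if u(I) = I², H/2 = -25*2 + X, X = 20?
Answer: 21000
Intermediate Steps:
H = -60 (H = 2*(-25*2 + 20) = 2*(-50 + 20) = 2*(-30) = -60)
q = -3935 (q = 8 + ((-2240 - 1643) - 60) = 8 + (-3883 - 60) = 8 - 3943 = -3935)
u(-92) - (q - 8601) = (-92)² - (-3935 - 8601) = 8464 - 1*(-12536) = 8464 + 12536 = 21000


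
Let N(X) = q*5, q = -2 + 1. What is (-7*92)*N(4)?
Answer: 3220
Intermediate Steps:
q = -1
N(X) = -5 (N(X) = -1*5 = -5)
(-7*92)*N(4) = -7*92*(-5) = -644*(-5) = 3220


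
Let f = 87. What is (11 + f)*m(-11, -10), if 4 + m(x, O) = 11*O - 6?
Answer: -11760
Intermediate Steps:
m(x, O) = -10 + 11*O (m(x, O) = -4 + (11*O - 6) = -4 + (-6 + 11*O) = -10 + 11*O)
(11 + f)*m(-11, -10) = (11 + 87)*(-10 + 11*(-10)) = 98*(-10 - 110) = 98*(-120) = -11760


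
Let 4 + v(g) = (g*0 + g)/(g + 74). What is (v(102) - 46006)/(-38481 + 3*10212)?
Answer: 4048829/690360 ≈ 5.8648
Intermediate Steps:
v(g) = -4 + g/(74 + g) (v(g) = -4 + (g*0 + g)/(g + 74) = -4 + (0 + g)/(74 + g) = -4 + g/(74 + g))
(v(102) - 46006)/(-38481 + 3*10212) = ((-296 - 3*102)/(74 + 102) - 46006)/(-38481 + 3*10212) = ((-296 - 306)/176 - 46006)/(-38481 + 30636) = ((1/176)*(-602) - 46006)/(-7845) = (-301/88 - 46006)*(-1/7845) = -4048829/88*(-1/7845) = 4048829/690360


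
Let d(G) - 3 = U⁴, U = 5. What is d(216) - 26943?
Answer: -26315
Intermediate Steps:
d(G) = 628 (d(G) = 3 + 5⁴ = 3 + 625 = 628)
d(216) - 26943 = 628 - 26943 = -26315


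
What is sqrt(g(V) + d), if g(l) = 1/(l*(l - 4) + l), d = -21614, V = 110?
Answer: 7*I*sqrt(61107144670)/11770 ≈ 147.02*I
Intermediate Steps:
g(l) = 1/(l + l*(-4 + l)) (g(l) = 1/(l*(-4 + l) + l) = 1/(l + l*(-4 + l)))
sqrt(g(V) + d) = sqrt(1/(110*(-3 + 110)) - 21614) = sqrt((1/110)/107 - 21614) = sqrt((1/110)*(1/107) - 21614) = sqrt(1/11770 - 21614) = sqrt(-254396779/11770) = 7*I*sqrt(61107144670)/11770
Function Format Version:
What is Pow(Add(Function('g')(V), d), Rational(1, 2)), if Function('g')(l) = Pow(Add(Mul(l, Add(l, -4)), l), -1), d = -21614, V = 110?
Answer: Mul(Rational(7, 11770), I, Pow(61107144670, Rational(1, 2))) ≈ Mul(147.02, I)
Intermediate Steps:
Function('g')(l) = Pow(Add(l, Mul(l, Add(-4, l))), -1) (Function('g')(l) = Pow(Add(Mul(l, Add(-4, l)), l), -1) = Pow(Add(l, Mul(l, Add(-4, l))), -1))
Pow(Add(Function('g')(V), d), Rational(1, 2)) = Pow(Add(Mul(Pow(110, -1), Pow(Add(-3, 110), -1)), -21614), Rational(1, 2)) = Pow(Add(Mul(Rational(1, 110), Pow(107, -1)), -21614), Rational(1, 2)) = Pow(Add(Mul(Rational(1, 110), Rational(1, 107)), -21614), Rational(1, 2)) = Pow(Add(Rational(1, 11770), -21614), Rational(1, 2)) = Pow(Rational(-254396779, 11770), Rational(1, 2)) = Mul(Rational(7, 11770), I, Pow(61107144670, Rational(1, 2)))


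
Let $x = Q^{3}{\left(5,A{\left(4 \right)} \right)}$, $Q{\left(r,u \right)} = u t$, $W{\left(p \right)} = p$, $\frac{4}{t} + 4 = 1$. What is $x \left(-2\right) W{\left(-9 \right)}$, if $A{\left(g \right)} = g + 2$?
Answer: $-9216$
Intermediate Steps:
$t = - \frac{4}{3}$ ($t = \frac{4}{-4 + 1} = \frac{4}{-3} = 4 \left(- \frac{1}{3}\right) = - \frac{4}{3} \approx -1.3333$)
$A{\left(g \right)} = 2 + g$
$Q{\left(r,u \right)} = - \frac{4 u}{3}$ ($Q{\left(r,u \right)} = u \left(- \frac{4}{3}\right) = - \frac{4 u}{3}$)
$x = -512$ ($x = \left(- \frac{4 \left(2 + 4\right)}{3}\right)^{3} = \left(\left(- \frac{4}{3}\right) 6\right)^{3} = \left(-8\right)^{3} = -512$)
$x \left(-2\right) W{\left(-9 \right)} = \left(-512\right) \left(-2\right) \left(-9\right) = 1024 \left(-9\right) = -9216$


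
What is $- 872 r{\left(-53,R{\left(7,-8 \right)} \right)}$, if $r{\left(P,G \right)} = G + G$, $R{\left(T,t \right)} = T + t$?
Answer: $1744$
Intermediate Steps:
$r{\left(P,G \right)} = 2 G$
$- 872 r{\left(-53,R{\left(7,-8 \right)} \right)} = - 872 \cdot 2 \left(7 - 8\right) = - 872 \cdot 2 \left(-1\right) = \left(-872\right) \left(-2\right) = 1744$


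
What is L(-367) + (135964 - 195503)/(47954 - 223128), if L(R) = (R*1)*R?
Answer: 23594070425/175174 ≈ 1.3469e+5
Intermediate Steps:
L(R) = R² (L(R) = R*R = R²)
L(-367) + (135964 - 195503)/(47954 - 223128) = (-367)² + (135964 - 195503)/(47954 - 223128) = 134689 - 59539/(-175174) = 134689 - 59539*(-1/175174) = 134689 + 59539/175174 = 23594070425/175174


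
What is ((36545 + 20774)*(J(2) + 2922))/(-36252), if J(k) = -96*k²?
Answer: -8081979/2014 ≈ -4012.9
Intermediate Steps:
((36545 + 20774)*(J(2) + 2922))/(-36252) = ((36545 + 20774)*(-96*2² + 2922))/(-36252) = (57319*(-96*4 + 2922))*(-1/36252) = (57319*(-384 + 2922))*(-1/36252) = (57319*2538)*(-1/36252) = 145475622*(-1/36252) = -8081979/2014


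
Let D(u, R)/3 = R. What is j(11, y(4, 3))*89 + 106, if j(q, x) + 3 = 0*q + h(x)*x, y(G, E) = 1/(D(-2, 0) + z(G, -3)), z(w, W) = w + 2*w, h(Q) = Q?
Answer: -23095/144 ≈ -160.38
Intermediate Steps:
D(u, R) = 3*R
z(w, W) = 3*w
y(G, E) = 1/(3*G) (y(G, E) = 1/(3*0 + 3*G) = 1/(0 + 3*G) = 1/(3*G))
j(q, x) = -3 + x² (j(q, x) = -3 + (0*q + x*x) = -3 + (0 + x²) = -3 + x²)
j(11, y(4, 3))*89 + 106 = (-3 + ((⅓)/4)²)*89 + 106 = (-3 + ((⅓)*(¼))²)*89 + 106 = (-3 + (1/12)²)*89 + 106 = (-3 + 1/144)*89 + 106 = -431/144*89 + 106 = -38359/144 + 106 = -23095/144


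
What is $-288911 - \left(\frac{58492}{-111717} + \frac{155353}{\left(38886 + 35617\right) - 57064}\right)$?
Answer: $- \frac{187627403773402}{649410921} \approx -2.8892 \cdot 10^{5}$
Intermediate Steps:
$-288911 - \left(\frac{58492}{-111717} + \frac{155353}{\left(38886 + 35617\right) - 57064}\right) = -288911 - \left(58492 \left(- \frac{1}{111717}\right) + \frac{155353}{74503 - 57064}\right) = -288911 - \left(- \frac{58492}{111717} + \frac{155353}{17439}\right) = -288911 - \frac{5445176371}{649410921} = - \frac{187627403773402}{649410921}$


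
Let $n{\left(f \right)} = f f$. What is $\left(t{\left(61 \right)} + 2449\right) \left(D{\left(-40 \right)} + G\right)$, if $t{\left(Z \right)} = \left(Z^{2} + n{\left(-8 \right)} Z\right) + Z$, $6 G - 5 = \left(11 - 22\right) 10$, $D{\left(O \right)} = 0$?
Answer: $- \frac{354725}{2} \approx -1.7736 \cdot 10^{5}$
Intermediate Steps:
$n{\left(f \right)} = f^{2}$
$G = - \frac{35}{2}$ ($G = \frac{5}{6} + \frac{\left(11 - 22\right) 10}{6} = \frac{5}{6} + \frac{\left(-11\right) 10}{6} = \frac{5}{6} + \frac{1}{6} \left(-110\right) = \frac{5}{6} - \frac{55}{3} = - \frac{35}{2} \approx -17.5$)
$t{\left(Z \right)} = Z^{2} + 65 Z$ ($t{\left(Z \right)} = \left(Z^{2} + \left(-8\right)^{2} Z\right) + Z = \left(Z^{2} + 64 Z\right) + Z = Z^{2} + 65 Z$)
$\left(t{\left(61 \right)} + 2449\right) \left(D{\left(-40 \right)} + G\right) = \left(61 \left(65 + 61\right) + 2449\right) \left(0 - \frac{35}{2}\right) = \left(61 \cdot 126 + 2449\right) \left(- \frac{35}{2}\right) = \left(7686 + 2449\right) \left(- \frac{35}{2}\right) = 10135 \left(- \frac{35}{2}\right) = - \frac{354725}{2}$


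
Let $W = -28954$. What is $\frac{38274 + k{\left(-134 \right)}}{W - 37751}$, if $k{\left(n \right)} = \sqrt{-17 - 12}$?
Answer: $- \frac{12758}{22235} - \frac{i \sqrt{29}}{66705} \approx -0.57378 - 8.0731 \cdot 10^{-5} i$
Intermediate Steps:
$k{\left(n \right)} = i \sqrt{29}$ ($k{\left(n \right)} = \sqrt{-29} = i \sqrt{29}$)
$\frac{38274 + k{\left(-134 \right)}}{W - 37751} = \frac{38274 + i \sqrt{29}}{-28954 - 37751} = \frac{38274 + i \sqrt{29}}{-66705} = \left(38274 + i \sqrt{29}\right) \left(- \frac{1}{66705}\right) = - \frac{12758}{22235} - \frac{i \sqrt{29}}{66705}$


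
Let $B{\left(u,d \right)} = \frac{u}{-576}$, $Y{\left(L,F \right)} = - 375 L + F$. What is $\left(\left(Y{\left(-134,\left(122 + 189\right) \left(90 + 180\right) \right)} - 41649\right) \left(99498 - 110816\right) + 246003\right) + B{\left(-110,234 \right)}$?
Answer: $- \frac{301672101545}{288} \approx -1.0475 \cdot 10^{9}$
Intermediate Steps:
$Y{\left(L,F \right)} = F - 375 L$
$B{\left(u,d \right)} = - \frac{u}{576}$ ($B{\left(u,d \right)} = u \left(- \frac{1}{576}\right) = - \frac{u}{576}$)
$\left(\left(Y{\left(-134,\left(122 + 189\right) \left(90 + 180\right) \right)} - 41649\right) \left(99498 - 110816\right) + 246003\right) + B{\left(-110,234 \right)} = \left(\left(\left(\left(122 + 189\right) \left(90 + 180\right) - -50250\right) - 41649\right) \left(99498 - 110816\right) + 246003\right) - - \frac{55}{288} = \left(\left(\left(311 \cdot 270 + 50250\right) - 41649\right) \left(-11318\right) + 246003\right) + \frac{55}{288} = \left(\left(\left(83970 + 50250\right) - 41649\right) \left(-11318\right) + 246003\right) + \frac{55}{288} = \left(\left(134220 - 41649\right) \left(-11318\right) + 246003\right) + \frac{55}{288} = \left(92571 \left(-11318\right) + 246003\right) + \frac{55}{288} = \left(-1047718578 + 246003\right) + \frac{55}{288} = -1047472575 + \frac{55}{288} = - \frac{301672101545}{288}$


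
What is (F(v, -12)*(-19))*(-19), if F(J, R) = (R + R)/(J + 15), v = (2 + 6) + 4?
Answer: -2888/9 ≈ -320.89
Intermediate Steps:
v = 12 (v = 8 + 4 = 12)
F(J, R) = 2*R/(15 + J) (F(J, R) = (2*R)/(15 + J) = 2*R/(15 + J))
(F(v, -12)*(-19))*(-19) = ((2*(-12)/(15 + 12))*(-19))*(-19) = ((2*(-12)/27)*(-19))*(-19) = ((2*(-12)*(1/27))*(-19))*(-19) = -8/9*(-19)*(-19) = (152/9)*(-19) = -2888/9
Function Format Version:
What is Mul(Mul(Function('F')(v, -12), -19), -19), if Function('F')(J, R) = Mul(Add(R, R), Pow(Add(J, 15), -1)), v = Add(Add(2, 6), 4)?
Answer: Rational(-2888, 9) ≈ -320.89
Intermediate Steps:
v = 12 (v = Add(8, 4) = 12)
Function('F')(J, R) = Mul(2, R, Pow(Add(15, J), -1)) (Function('F')(J, R) = Mul(Mul(2, R), Pow(Add(15, J), -1)) = Mul(2, R, Pow(Add(15, J), -1)))
Mul(Mul(Function('F')(v, -12), -19), -19) = Mul(Mul(Mul(2, -12, Pow(Add(15, 12), -1)), -19), -19) = Mul(Mul(Mul(2, -12, Pow(27, -1)), -19), -19) = Mul(Mul(Mul(2, -12, Rational(1, 27)), -19), -19) = Mul(Mul(Rational(-8, 9), -19), -19) = Mul(Rational(152, 9), -19) = Rational(-2888, 9)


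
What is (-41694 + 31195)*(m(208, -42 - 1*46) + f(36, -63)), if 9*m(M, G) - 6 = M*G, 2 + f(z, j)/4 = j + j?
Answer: 240490094/9 ≈ 2.6721e+7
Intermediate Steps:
f(z, j) = -8 + 8*j (f(z, j) = -8 + 4*(j + j) = -8 + 4*(2*j) = -8 + 8*j)
m(M, G) = ⅔ + G*M/9 (m(M, G) = ⅔ + (M*G)/9 = ⅔ + (G*M)/9 = ⅔ + G*M/9)
(-41694 + 31195)*(m(208, -42 - 1*46) + f(36, -63)) = (-41694 + 31195)*((⅔ + (⅑)*(-42 - 1*46)*208) + (-8 + 8*(-63))) = -10499*((⅔ + (⅑)*(-42 - 46)*208) + (-8 - 504)) = -10499*((⅔ + (⅑)*(-88)*208) - 512) = -10499*((⅔ - 18304/9) - 512) = -10499*(-18298/9 - 512) = -10499*(-22906/9) = 240490094/9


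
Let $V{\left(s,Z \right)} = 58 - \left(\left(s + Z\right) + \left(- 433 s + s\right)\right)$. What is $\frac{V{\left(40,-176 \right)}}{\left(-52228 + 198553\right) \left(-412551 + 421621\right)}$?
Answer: $\frac{8737}{663583875} \approx 1.3166 \cdot 10^{-5}$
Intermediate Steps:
$V{\left(s,Z \right)} = 58 - Z + 431 s$ ($V{\left(s,Z \right)} = 58 - \left(\left(Z + s\right) - 432 s\right) = 58 - \left(Z - 431 s\right) = 58 - Z + 431 s$)
$\frac{V{\left(40,-176 \right)}}{\left(-52228 + 198553\right) \left(-412551 + 421621\right)} = \frac{58 - -176 + 431 \cdot 40}{\left(-52228 + 198553\right) \left(-412551 + 421621\right)} = \frac{58 + 176 + 17240}{146325 \cdot 9070} = \frac{17474}{1327167750} = 17474 \cdot \frac{1}{1327167750} = \frac{8737}{663583875}$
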